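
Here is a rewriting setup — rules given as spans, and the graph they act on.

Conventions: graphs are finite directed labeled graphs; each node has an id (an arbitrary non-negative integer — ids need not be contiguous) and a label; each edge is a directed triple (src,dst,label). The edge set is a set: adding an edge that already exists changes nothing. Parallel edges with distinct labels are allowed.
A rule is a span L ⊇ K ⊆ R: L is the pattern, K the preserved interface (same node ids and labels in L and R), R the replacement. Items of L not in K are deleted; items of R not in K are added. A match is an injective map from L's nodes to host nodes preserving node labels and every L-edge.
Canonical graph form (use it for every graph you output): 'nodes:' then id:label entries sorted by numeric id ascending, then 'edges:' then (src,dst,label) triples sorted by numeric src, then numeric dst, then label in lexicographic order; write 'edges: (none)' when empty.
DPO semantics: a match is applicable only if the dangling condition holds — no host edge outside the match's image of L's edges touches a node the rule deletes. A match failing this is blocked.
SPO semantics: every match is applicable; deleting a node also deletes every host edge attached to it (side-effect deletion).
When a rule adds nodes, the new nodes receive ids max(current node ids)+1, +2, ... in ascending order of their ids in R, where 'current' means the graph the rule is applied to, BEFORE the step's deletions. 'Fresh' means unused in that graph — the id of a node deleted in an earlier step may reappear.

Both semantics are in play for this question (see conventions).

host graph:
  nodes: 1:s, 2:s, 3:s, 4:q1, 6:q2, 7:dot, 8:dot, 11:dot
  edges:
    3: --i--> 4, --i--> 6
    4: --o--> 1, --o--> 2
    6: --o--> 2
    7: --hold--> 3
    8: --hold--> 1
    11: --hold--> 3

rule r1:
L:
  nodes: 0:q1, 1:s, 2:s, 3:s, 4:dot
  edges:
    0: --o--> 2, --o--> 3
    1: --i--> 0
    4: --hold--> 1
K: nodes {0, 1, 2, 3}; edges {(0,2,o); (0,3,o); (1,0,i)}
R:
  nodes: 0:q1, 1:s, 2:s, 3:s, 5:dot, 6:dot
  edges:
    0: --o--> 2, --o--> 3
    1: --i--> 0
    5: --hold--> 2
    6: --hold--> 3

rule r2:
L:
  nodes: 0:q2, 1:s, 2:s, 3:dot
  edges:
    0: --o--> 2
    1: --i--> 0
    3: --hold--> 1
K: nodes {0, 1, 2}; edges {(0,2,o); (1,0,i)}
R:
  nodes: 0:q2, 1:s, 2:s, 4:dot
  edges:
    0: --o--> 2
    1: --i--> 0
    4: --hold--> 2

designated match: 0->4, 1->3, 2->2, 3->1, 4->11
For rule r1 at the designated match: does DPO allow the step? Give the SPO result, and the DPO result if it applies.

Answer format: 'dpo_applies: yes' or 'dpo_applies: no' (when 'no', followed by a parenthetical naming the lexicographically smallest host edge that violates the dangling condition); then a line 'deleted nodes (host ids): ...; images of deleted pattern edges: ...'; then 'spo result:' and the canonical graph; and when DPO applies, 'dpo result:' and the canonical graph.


dpo_applies: yes
deleted nodes (host ids): 11; images of deleted pattern edges: (11,3,hold)
spo result:
nodes: 1:s, 2:s, 3:s, 4:q1, 6:q2, 7:dot, 8:dot, 12:dot, 13:dot
edges: (3,4,i); (3,6,i); (4,1,o); (4,2,o); (6,2,o); (7,3,hold); (8,1,hold); (12,2,hold); (13,1,hold)
dpo result:
nodes: 1:s, 2:s, 3:s, 4:q1, 6:q2, 7:dot, 8:dot, 12:dot, 13:dot
edges: (3,4,i); (3,6,i); (4,1,o); (4,2,o); (6,2,o); (7,3,hold); (8,1,hold); (12,2,hold); (13,1,hold)


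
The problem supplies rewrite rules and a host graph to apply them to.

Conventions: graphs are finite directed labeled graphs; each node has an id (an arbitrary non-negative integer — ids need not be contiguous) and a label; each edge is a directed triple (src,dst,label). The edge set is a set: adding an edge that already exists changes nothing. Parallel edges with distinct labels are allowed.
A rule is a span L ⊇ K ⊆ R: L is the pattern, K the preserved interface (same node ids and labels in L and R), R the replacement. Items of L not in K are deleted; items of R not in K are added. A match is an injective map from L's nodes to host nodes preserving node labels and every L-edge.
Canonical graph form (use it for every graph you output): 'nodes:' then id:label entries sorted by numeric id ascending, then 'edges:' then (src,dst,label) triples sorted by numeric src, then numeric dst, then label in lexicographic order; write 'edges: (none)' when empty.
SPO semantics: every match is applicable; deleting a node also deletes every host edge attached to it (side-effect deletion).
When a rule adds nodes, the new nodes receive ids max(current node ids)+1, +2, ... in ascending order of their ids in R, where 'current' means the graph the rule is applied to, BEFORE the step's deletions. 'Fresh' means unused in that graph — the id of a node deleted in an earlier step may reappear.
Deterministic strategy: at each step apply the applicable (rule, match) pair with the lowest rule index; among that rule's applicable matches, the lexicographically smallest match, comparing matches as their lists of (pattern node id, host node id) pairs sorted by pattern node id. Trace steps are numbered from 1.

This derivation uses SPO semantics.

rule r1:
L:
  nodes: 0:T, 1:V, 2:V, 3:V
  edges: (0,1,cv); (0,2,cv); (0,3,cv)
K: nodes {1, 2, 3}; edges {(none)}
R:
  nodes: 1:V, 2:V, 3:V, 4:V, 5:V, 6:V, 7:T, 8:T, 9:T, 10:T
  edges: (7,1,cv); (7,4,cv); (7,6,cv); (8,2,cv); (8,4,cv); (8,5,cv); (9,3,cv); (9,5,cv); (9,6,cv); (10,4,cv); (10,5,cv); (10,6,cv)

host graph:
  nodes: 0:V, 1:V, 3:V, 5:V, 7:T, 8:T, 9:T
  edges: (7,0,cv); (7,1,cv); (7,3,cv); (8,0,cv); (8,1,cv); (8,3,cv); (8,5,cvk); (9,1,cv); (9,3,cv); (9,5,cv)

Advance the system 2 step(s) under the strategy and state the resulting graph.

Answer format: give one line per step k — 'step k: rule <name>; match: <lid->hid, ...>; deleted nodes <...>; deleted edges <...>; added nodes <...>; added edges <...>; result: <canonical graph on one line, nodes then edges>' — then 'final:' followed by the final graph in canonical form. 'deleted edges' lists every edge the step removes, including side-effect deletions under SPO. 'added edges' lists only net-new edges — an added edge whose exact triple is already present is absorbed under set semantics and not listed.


step 1: rule r1; match: 0->7, 1->0, 2->1, 3->3; deleted nodes 7; deleted edges (7,0,cv); (7,1,cv); (7,3,cv); added nodes 10, 11, 12, 13, 14, 15, 16; added edges (13,0,cv); (13,10,cv); (13,12,cv); (14,1,cv); (14,10,cv); (14,11,cv); (15,3,cv); (15,11,cv); (15,12,cv); (16,10,cv); (16,11,cv); (16,12,cv); result: nodes: 0:V, 1:V, 3:V, 5:V, 8:T, 9:T, 10:V, 11:V, 12:V, 13:T, 14:T, 15:T, 16:T edges: (8,0,cv); (8,1,cv); (8,3,cv); (8,5,cvk); (9,1,cv); (9,3,cv); (9,5,cv); (13,0,cv); (13,10,cv); (13,12,cv); (14,1,cv); (14,10,cv); (14,11,cv); (15,3,cv); (15,11,cv); (15,12,cv); (16,10,cv); (16,11,cv); (16,12,cv)
step 2: rule r1; match: 0->8, 1->0, 2->1, 3->3; deleted nodes 8; deleted edges (8,0,cv); (8,1,cv); (8,3,cv); (8,5,cvk); added nodes 17, 18, 19, 20, 21, 22, 23; added edges (20,0,cv); (20,17,cv); (20,19,cv); (21,1,cv); (21,17,cv); (21,18,cv); (22,3,cv); (22,18,cv); (22,19,cv); (23,17,cv); (23,18,cv); (23,19,cv); result: nodes: 0:V, 1:V, 3:V, 5:V, 9:T, 10:V, 11:V, 12:V, 13:T, 14:T, 15:T, 16:T, 17:V, 18:V, 19:V, 20:T, 21:T, 22:T, 23:T edges: (9,1,cv); (9,3,cv); (9,5,cv); (13,0,cv); (13,10,cv); (13,12,cv); (14,1,cv); (14,10,cv); (14,11,cv); (15,3,cv); (15,11,cv); (15,12,cv); (16,10,cv); (16,11,cv); (16,12,cv); (20,0,cv); (20,17,cv); (20,19,cv); (21,1,cv); (21,17,cv); (21,18,cv); (22,3,cv); (22,18,cv); (22,19,cv); (23,17,cv); (23,18,cv); (23,19,cv)
final:
nodes: 0:V, 1:V, 3:V, 5:V, 9:T, 10:V, 11:V, 12:V, 13:T, 14:T, 15:T, 16:T, 17:V, 18:V, 19:V, 20:T, 21:T, 22:T, 23:T
edges: (9,1,cv); (9,3,cv); (9,5,cv); (13,0,cv); (13,10,cv); (13,12,cv); (14,1,cv); (14,10,cv); (14,11,cv); (15,3,cv); (15,11,cv); (15,12,cv); (16,10,cv); (16,11,cv); (16,12,cv); (20,0,cv); (20,17,cv); (20,19,cv); (21,1,cv); (21,17,cv); (21,18,cv); (22,3,cv); (22,18,cv); (22,19,cv); (23,17,cv); (23,18,cv); (23,19,cv)


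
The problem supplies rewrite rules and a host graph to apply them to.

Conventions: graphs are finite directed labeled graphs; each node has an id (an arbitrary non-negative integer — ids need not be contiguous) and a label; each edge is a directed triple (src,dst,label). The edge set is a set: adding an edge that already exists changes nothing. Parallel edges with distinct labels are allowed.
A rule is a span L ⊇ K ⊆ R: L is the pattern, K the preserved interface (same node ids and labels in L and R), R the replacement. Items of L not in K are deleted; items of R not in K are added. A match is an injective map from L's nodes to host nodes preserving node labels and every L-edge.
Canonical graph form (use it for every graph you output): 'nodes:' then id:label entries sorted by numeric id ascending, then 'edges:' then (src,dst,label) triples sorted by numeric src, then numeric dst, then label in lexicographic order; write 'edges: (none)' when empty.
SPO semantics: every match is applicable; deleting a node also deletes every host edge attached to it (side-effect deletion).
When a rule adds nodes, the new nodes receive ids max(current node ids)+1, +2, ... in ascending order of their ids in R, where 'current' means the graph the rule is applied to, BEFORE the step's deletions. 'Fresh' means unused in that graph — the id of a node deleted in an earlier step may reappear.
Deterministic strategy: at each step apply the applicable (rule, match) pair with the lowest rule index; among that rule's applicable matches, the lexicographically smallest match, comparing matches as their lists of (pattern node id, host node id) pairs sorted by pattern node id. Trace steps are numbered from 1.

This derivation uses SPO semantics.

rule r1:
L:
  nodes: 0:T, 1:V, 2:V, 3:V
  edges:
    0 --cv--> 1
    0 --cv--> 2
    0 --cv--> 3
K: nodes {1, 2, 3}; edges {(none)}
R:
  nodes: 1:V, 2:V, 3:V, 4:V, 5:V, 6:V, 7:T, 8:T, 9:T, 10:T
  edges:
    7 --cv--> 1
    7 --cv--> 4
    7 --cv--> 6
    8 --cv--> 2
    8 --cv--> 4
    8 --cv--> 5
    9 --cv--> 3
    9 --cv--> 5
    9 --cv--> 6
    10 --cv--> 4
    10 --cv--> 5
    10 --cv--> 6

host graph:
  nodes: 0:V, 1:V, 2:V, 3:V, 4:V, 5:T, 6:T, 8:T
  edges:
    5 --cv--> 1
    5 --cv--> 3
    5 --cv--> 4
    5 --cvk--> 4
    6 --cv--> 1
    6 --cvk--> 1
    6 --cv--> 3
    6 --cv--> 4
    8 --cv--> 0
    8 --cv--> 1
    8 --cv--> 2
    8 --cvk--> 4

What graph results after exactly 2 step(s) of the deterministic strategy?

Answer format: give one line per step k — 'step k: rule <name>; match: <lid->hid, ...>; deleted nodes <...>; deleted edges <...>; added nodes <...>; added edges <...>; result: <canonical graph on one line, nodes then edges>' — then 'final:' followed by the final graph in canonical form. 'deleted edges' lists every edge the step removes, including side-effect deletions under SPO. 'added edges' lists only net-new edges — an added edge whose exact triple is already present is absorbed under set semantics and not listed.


step 1: rule r1; match: 0->5, 1->1, 2->3, 3->4; deleted nodes 5; deleted edges (5,1,cv); (5,3,cv); (5,4,cv); (5,4,cvk); added nodes 9, 10, 11, 12, 13, 14, 15; added edges (12,1,cv); (12,9,cv); (12,11,cv); (13,3,cv); (13,9,cv); (13,10,cv); (14,4,cv); (14,10,cv); (14,11,cv); (15,9,cv); (15,10,cv); (15,11,cv); result: nodes: 0:V, 1:V, 2:V, 3:V, 4:V, 6:T, 8:T, 9:V, 10:V, 11:V, 12:T, 13:T, 14:T, 15:T edges: (6,1,cv); (6,1,cvk); (6,3,cv); (6,4,cv); (8,0,cv); (8,1,cv); (8,2,cv); (8,4,cvk); (12,1,cv); (12,9,cv); (12,11,cv); (13,3,cv); (13,9,cv); (13,10,cv); (14,4,cv); (14,10,cv); (14,11,cv); (15,9,cv); (15,10,cv); (15,11,cv)
step 2: rule r1; match: 0->6, 1->1, 2->3, 3->4; deleted nodes 6; deleted edges (6,1,cv); (6,1,cvk); (6,3,cv); (6,4,cv); added nodes 16, 17, 18, 19, 20, 21, 22; added edges (19,1,cv); (19,16,cv); (19,18,cv); (20,3,cv); (20,16,cv); (20,17,cv); (21,4,cv); (21,17,cv); (21,18,cv); (22,16,cv); (22,17,cv); (22,18,cv); result: nodes: 0:V, 1:V, 2:V, 3:V, 4:V, 8:T, 9:V, 10:V, 11:V, 12:T, 13:T, 14:T, 15:T, 16:V, 17:V, 18:V, 19:T, 20:T, 21:T, 22:T edges: (8,0,cv); (8,1,cv); (8,2,cv); (8,4,cvk); (12,1,cv); (12,9,cv); (12,11,cv); (13,3,cv); (13,9,cv); (13,10,cv); (14,4,cv); (14,10,cv); (14,11,cv); (15,9,cv); (15,10,cv); (15,11,cv); (19,1,cv); (19,16,cv); (19,18,cv); (20,3,cv); (20,16,cv); (20,17,cv); (21,4,cv); (21,17,cv); (21,18,cv); (22,16,cv); (22,17,cv); (22,18,cv)
final:
nodes: 0:V, 1:V, 2:V, 3:V, 4:V, 8:T, 9:V, 10:V, 11:V, 12:T, 13:T, 14:T, 15:T, 16:V, 17:V, 18:V, 19:T, 20:T, 21:T, 22:T
edges: (8,0,cv); (8,1,cv); (8,2,cv); (8,4,cvk); (12,1,cv); (12,9,cv); (12,11,cv); (13,3,cv); (13,9,cv); (13,10,cv); (14,4,cv); (14,10,cv); (14,11,cv); (15,9,cv); (15,10,cv); (15,11,cv); (19,1,cv); (19,16,cv); (19,18,cv); (20,3,cv); (20,16,cv); (20,17,cv); (21,4,cv); (21,17,cv); (21,18,cv); (22,16,cv); (22,17,cv); (22,18,cv)


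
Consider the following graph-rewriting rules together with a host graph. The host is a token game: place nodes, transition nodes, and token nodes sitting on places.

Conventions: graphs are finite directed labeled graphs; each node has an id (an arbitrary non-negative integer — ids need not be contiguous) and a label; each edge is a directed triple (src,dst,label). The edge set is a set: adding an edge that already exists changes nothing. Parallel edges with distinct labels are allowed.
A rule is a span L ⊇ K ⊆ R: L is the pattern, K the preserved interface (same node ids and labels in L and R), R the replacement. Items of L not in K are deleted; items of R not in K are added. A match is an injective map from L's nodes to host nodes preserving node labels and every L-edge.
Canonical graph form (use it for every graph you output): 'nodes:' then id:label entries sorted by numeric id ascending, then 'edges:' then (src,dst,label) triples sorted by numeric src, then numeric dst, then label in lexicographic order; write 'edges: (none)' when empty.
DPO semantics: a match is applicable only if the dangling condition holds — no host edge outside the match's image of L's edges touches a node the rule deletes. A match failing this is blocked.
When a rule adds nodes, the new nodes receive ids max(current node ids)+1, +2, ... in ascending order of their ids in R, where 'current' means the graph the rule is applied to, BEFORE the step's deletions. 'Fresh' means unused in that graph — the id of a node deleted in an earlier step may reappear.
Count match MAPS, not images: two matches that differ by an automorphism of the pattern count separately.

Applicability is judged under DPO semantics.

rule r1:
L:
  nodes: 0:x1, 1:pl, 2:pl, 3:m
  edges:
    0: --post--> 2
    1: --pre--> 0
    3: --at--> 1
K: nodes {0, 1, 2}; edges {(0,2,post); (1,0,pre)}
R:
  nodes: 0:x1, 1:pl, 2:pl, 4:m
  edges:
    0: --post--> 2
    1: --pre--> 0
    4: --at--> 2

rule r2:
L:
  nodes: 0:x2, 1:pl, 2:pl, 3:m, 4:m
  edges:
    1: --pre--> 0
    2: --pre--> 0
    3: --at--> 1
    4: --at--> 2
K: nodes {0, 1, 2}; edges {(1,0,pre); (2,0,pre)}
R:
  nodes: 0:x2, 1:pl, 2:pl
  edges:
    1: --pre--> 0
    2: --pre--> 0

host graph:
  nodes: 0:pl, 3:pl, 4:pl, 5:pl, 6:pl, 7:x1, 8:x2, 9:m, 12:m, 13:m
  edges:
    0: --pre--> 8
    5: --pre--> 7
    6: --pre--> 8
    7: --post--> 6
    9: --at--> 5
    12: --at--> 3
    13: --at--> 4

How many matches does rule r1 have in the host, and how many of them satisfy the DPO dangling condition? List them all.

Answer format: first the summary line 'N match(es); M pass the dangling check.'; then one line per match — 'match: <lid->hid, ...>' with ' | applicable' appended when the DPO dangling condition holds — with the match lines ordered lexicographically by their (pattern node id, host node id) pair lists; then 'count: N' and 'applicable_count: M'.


1 match(es); 1 pass the dangling check.
match: 0->7, 1->5, 2->6, 3->9 | applicable
count: 1
applicable_count: 1


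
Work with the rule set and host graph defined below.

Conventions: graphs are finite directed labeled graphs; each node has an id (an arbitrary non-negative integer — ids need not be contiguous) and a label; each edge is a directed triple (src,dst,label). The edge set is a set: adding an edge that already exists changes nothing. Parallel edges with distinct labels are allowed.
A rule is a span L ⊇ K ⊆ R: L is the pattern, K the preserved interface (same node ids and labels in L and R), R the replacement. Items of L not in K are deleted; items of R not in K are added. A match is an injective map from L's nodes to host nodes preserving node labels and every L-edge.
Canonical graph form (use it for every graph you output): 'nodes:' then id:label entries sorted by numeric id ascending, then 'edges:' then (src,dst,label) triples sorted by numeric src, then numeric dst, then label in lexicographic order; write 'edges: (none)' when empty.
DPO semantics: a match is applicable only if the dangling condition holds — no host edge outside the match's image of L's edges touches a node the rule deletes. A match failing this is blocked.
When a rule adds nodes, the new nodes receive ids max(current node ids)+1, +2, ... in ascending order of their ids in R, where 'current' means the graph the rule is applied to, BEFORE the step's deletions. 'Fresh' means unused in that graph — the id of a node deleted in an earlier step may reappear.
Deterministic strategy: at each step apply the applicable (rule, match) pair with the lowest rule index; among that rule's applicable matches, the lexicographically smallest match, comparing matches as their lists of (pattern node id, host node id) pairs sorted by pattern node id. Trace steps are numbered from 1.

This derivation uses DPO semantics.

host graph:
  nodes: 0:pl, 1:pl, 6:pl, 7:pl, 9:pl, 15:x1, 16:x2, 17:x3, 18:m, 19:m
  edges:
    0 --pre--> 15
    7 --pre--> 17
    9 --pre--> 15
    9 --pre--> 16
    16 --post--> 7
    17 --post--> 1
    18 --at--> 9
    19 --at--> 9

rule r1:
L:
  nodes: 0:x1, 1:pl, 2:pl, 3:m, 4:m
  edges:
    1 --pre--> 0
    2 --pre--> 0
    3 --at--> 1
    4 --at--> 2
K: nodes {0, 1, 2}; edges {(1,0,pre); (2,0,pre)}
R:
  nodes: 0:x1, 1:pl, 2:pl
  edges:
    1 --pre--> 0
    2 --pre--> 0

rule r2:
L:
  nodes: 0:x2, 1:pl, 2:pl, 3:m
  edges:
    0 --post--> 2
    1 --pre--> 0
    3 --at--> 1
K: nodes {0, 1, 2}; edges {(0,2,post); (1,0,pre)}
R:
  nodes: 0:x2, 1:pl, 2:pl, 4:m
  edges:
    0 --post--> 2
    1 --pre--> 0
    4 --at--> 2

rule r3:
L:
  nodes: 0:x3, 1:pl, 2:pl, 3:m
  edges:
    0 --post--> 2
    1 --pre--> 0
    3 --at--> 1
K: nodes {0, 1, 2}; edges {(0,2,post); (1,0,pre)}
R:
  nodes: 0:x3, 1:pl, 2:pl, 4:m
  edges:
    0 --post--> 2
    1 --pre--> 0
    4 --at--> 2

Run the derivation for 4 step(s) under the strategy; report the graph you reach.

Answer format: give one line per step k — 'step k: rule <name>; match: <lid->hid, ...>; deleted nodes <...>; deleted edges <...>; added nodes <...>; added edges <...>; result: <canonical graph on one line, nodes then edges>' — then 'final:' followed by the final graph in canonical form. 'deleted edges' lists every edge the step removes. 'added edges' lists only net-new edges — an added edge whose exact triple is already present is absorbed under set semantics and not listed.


step 1: rule r2; match: 0->16, 1->9, 2->7, 3->18; deleted nodes 18; deleted edges (18,9,at); added nodes 20; added edges (20,7,at); result: nodes: 0:pl, 1:pl, 6:pl, 7:pl, 9:pl, 15:x1, 16:x2, 17:x3, 19:m, 20:m edges: (0,15,pre); (7,17,pre); (9,15,pre); (9,16,pre); (16,7,post); (17,1,post); (19,9,at); (20,7,at)
step 2: rule r2; match: 0->16, 1->9, 2->7, 3->19; deleted nodes 19; deleted edges (19,9,at); added nodes 21; added edges (21,7,at); result: nodes: 0:pl, 1:pl, 6:pl, 7:pl, 9:pl, 15:x1, 16:x2, 17:x3, 20:m, 21:m edges: (0,15,pre); (7,17,pre); (9,15,pre); (9,16,pre); (16,7,post); (17,1,post); (20,7,at); (21,7,at)
step 3: rule r3; match: 0->17, 1->7, 2->1, 3->20; deleted nodes 20; deleted edges (20,7,at); added nodes 22; added edges (22,1,at); result: nodes: 0:pl, 1:pl, 6:pl, 7:pl, 9:pl, 15:x1, 16:x2, 17:x3, 21:m, 22:m edges: (0,15,pre); (7,17,pre); (9,15,pre); (9,16,pre); (16,7,post); (17,1,post); (21,7,at); (22,1,at)
step 4: rule r3; match: 0->17, 1->7, 2->1, 3->21; deleted nodes 21; deleted edges (21,7,at); added nodes 23; added edges (23,1,at); result: nodes: 0:pl, 1:pl, 6:pl, 7:pl, 9:pl, 15:x1, 16:x2, 17:x3, 22:m, 23:m edges: (0,15,pre); (7,17,pre); (9,15,pre); (9,16,pre); (16,7,post); (17,1,post); (22,1,at); (23,1,at)
final:
nodes: 0:pl, 1:pl, 6:pl, 7:pl, 9:pl, 15:x1, 16:x2, 17:x3, 22:m, 23:m
edges: (0,15,pre); (7,17,pre); (9,15,pre); (9,16,pre); (16,7,post); (17,1,post); (22,1,at); (23,1,at)


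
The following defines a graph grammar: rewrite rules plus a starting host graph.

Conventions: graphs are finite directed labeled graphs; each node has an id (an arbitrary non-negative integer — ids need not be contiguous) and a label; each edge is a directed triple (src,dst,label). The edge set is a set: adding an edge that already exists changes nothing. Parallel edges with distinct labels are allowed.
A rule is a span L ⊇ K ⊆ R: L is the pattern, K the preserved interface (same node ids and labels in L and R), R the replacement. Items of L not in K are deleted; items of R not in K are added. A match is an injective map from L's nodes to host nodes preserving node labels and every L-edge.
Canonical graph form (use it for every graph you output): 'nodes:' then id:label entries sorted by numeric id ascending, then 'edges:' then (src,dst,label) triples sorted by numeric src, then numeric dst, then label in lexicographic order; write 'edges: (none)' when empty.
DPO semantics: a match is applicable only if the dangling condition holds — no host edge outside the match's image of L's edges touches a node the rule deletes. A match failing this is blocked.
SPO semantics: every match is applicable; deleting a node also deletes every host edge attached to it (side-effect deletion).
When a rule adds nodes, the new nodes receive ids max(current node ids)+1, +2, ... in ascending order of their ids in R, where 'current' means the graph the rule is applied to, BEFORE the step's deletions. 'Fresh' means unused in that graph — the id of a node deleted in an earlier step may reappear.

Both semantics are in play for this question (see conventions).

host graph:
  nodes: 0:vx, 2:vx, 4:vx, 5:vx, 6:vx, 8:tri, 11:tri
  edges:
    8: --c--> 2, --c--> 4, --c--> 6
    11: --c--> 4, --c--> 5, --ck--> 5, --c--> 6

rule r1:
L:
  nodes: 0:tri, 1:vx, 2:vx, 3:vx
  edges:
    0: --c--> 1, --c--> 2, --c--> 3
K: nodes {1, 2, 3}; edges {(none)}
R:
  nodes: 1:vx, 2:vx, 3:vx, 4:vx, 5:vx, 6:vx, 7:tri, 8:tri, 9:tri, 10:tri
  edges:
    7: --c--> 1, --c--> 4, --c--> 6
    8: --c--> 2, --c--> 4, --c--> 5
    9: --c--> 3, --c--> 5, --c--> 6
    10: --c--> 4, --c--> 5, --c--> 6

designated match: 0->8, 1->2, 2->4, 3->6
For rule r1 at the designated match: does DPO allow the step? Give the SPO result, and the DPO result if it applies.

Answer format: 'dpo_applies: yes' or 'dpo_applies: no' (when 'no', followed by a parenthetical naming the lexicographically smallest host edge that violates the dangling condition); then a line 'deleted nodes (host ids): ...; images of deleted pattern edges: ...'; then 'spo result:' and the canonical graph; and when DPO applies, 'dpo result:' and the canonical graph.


dpo_applies: yes
deleted nodes (host ids): 8; images of deleted pattern edges: (8,2,c); (8,4,c); (8,6,c)
spo result:
nodes: 0:vx, 2:vx, 4:vx, 5:vx, 6:vx, 11:tri, 12:vx, 13:vx, 14:vx, 15:tri, 16:tri, 17:tri, 18:tri
edges: (11,4,c); (11,5,c); (11,5,ck); (11,6,c); (15,2,c); (15,12,c); (15,14,c); (16,4,c); (16,12,c); (16,13,c); (17,6,c); (17,13,c); (17,14,c); (18,12,c); (18,13,c); (18,14,c)
dpo result:
nodes: 0:vx, 2:vx, 4:vx, 5:vx, 6:vx, 11:tri, 12:vx, 13:vx, 14:vx, 15:tri, 16:tri, 17:tri, 18:tri
edges: (11,4,c); (11,5,c); (11,5,ck); (11,6,c); (15,2,c); (15,12,c); (15,14,c); (16,4,c); (16,12,c); (16,13,c); (17,6,c); (17,13,c); (17,14,c); (18,12,c); (18,13,c); (18,14,c)


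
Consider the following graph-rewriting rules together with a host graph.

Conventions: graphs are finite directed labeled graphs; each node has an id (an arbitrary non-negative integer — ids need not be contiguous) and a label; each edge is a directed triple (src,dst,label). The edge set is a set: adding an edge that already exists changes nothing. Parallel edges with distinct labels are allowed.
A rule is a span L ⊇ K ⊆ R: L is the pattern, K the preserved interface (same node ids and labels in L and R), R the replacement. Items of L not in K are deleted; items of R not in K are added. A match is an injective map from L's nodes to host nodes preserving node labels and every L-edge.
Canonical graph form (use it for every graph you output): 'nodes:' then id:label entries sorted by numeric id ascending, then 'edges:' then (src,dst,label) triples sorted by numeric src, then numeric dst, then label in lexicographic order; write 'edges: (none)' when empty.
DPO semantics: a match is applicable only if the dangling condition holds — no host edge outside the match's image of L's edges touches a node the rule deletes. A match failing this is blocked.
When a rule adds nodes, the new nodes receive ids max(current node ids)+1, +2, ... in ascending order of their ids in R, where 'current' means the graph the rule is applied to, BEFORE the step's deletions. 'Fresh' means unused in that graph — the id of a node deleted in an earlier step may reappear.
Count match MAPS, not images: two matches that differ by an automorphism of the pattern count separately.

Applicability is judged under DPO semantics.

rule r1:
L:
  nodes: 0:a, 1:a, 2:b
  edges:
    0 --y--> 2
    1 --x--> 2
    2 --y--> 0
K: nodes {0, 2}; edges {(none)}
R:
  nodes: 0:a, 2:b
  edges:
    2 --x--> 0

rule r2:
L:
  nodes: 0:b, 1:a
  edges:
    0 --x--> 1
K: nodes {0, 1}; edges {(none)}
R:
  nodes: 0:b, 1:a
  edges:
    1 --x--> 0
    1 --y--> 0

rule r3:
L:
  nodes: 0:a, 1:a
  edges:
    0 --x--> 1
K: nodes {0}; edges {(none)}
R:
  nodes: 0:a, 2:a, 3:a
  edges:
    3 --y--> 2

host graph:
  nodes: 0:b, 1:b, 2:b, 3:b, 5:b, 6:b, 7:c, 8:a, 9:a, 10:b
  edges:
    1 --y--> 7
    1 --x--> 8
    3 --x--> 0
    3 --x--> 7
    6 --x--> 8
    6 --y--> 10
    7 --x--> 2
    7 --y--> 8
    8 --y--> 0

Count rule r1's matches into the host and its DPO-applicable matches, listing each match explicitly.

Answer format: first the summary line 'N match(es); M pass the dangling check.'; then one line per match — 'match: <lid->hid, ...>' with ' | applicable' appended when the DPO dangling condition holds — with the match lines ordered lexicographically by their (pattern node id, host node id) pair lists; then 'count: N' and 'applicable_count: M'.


0 match(es); 0 pass the dangling check.
count: 0
applicable_count: 0


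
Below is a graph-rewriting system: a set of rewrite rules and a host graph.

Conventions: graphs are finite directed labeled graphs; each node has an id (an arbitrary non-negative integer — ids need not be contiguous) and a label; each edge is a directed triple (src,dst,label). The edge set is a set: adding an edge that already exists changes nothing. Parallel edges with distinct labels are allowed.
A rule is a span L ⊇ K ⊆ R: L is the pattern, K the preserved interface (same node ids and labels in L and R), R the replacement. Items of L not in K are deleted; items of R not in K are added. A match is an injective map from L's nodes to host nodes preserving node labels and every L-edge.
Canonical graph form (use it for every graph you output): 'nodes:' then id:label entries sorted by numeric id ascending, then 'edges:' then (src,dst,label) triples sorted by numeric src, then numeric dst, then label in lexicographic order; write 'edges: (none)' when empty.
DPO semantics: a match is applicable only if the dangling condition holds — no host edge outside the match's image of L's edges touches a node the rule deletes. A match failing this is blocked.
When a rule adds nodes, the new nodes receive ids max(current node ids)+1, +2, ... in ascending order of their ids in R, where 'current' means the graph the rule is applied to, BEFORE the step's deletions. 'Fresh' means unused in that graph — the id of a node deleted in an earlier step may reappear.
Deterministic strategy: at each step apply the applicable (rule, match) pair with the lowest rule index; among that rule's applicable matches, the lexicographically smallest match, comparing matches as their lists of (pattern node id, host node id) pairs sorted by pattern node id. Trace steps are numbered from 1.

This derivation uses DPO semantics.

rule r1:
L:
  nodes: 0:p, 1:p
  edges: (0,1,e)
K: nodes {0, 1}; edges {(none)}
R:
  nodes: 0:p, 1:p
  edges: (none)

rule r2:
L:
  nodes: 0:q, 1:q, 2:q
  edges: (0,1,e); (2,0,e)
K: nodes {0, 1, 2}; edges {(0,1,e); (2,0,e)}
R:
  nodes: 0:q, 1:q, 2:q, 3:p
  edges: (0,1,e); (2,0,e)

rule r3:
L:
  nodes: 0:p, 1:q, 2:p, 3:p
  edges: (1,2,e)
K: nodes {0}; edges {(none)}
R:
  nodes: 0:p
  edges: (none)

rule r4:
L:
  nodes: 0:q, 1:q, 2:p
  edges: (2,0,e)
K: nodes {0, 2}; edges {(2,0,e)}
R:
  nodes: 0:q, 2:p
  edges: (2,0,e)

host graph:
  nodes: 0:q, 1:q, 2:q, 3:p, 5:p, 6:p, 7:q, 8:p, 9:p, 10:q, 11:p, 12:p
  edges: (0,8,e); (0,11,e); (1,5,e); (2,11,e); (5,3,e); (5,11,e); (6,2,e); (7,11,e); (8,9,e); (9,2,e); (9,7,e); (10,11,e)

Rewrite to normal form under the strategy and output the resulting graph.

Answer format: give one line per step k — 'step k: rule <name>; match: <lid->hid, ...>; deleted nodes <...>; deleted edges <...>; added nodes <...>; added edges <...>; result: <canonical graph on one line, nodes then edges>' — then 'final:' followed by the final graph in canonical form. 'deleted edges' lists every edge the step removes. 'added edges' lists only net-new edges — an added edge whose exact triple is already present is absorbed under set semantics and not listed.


step 1: rule r1; match: 0->5, 1->3; deleted nodes (none); deleted edges (5,3,e); added nodes (none); added edges (none); result: nodes: 0:q, 1:q, 2:q, 3:p, 5:p, 6:p, 7:q, 8:p, 9:p, 10:q, 11:p, 12:p edges: (0,8,e); (0,11,e); (1,5,e); (2,11,e); (5,11,e); (6,2,e); (7,11,e); (8,9,e); (9,2,e); (9,7,e); (10,11,e)
step 2: rule r1; match: 0->5, 1->11; deleted nodes (none); deleted edges (5,11,e); added nodes (none); added edges (none); result: nodes: 0:q, 1:q, 2:q, 3:p, 5:p, 6:p, 7:q, 8:p, 9:p, 10:q, 11:p, 12:p edges: (0,8,e); (0,11,e); (1,5,e); (2,11,e); (6,2,e); (7,11,e); (8,9,e); (9,2,e); (9,7,e); (10,11,e)
step 3: rule r1; match: 0->8, 1->9; deleted nodes (none); deleted edges (8,9,e); added nodes (none); added edges (none); result: nodes: 0:q, 1:q, 2:q, 3:p, 5:p, 6:p, 7:q, 8:p, 9:p, 10:q, 11:p, 12:p edges: (0,8,e); (0,11,e); (1,5,e); (2,11,e); (6,2,e); (7,11,e); (9,2,e); (9,7,e); (10,11,e)
step 4: rule r3; match: 0->3, 1->1, 2->5, 3->12; deleted nodes 1, 5, 12; deleted edges (1,5,e); added nodes (none); added edges (none); result: nodes: 0:q, 2:q, 3:p, 6:p, 7:q, 8:p, 9:p, 10:q, 11:p edges: (0,8,e); (0,11,e); (2,11,e); (6,2,e); (7,11,e); (9,2,e); (9,7,e); (10,11,e)
final:
nodes: 0:q, 2:q, 3:p, 6:p, 7:q, 8:p, 9:p, 10:q, 11:p
edges: (0,8,e); (0,11,e); (2,11,e); (6,2,e); (7,11,e); (9,2,e); (9,7,e); (10,11,e)


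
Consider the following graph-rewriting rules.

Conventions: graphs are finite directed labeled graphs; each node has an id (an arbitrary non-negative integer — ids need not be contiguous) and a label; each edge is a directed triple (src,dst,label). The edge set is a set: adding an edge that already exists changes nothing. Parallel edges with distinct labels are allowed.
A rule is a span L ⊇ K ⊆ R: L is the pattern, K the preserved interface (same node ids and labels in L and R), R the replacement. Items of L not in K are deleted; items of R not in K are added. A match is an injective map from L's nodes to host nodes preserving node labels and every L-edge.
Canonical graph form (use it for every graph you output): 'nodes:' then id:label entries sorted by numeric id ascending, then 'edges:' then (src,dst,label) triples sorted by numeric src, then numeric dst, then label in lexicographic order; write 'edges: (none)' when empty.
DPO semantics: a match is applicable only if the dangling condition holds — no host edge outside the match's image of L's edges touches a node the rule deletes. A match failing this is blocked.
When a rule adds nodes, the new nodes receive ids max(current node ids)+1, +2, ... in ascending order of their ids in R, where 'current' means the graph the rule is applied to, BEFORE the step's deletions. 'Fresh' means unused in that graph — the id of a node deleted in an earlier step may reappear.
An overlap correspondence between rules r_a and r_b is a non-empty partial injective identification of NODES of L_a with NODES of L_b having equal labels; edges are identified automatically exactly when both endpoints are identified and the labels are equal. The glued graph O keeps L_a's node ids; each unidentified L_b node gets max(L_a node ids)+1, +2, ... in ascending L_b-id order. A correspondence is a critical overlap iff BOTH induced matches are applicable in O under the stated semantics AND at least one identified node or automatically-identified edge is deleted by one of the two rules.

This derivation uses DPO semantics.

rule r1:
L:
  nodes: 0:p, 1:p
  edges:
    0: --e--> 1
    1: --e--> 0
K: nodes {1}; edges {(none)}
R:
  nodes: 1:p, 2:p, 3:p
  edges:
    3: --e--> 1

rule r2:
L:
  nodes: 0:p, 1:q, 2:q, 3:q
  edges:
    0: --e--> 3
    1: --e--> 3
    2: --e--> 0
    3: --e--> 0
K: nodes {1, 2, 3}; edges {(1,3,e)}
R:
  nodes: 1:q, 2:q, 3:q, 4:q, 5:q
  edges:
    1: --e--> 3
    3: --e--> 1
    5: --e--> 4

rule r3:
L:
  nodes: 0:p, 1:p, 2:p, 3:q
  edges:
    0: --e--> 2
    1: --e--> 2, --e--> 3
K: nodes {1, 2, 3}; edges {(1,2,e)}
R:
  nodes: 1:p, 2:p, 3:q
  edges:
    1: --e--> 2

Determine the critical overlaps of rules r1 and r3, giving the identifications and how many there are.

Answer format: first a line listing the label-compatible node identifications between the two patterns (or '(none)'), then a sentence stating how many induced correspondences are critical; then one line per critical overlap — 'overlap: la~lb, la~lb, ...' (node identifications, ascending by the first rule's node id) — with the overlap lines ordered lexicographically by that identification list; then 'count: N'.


label-compatible node identifications between L(r1) and L(r3): 0~0, 0~1, 0~2, 1~0, 1~1, 1~2
0 of the induced correspondences are critical overlaps of r1 and r3.
count: 0


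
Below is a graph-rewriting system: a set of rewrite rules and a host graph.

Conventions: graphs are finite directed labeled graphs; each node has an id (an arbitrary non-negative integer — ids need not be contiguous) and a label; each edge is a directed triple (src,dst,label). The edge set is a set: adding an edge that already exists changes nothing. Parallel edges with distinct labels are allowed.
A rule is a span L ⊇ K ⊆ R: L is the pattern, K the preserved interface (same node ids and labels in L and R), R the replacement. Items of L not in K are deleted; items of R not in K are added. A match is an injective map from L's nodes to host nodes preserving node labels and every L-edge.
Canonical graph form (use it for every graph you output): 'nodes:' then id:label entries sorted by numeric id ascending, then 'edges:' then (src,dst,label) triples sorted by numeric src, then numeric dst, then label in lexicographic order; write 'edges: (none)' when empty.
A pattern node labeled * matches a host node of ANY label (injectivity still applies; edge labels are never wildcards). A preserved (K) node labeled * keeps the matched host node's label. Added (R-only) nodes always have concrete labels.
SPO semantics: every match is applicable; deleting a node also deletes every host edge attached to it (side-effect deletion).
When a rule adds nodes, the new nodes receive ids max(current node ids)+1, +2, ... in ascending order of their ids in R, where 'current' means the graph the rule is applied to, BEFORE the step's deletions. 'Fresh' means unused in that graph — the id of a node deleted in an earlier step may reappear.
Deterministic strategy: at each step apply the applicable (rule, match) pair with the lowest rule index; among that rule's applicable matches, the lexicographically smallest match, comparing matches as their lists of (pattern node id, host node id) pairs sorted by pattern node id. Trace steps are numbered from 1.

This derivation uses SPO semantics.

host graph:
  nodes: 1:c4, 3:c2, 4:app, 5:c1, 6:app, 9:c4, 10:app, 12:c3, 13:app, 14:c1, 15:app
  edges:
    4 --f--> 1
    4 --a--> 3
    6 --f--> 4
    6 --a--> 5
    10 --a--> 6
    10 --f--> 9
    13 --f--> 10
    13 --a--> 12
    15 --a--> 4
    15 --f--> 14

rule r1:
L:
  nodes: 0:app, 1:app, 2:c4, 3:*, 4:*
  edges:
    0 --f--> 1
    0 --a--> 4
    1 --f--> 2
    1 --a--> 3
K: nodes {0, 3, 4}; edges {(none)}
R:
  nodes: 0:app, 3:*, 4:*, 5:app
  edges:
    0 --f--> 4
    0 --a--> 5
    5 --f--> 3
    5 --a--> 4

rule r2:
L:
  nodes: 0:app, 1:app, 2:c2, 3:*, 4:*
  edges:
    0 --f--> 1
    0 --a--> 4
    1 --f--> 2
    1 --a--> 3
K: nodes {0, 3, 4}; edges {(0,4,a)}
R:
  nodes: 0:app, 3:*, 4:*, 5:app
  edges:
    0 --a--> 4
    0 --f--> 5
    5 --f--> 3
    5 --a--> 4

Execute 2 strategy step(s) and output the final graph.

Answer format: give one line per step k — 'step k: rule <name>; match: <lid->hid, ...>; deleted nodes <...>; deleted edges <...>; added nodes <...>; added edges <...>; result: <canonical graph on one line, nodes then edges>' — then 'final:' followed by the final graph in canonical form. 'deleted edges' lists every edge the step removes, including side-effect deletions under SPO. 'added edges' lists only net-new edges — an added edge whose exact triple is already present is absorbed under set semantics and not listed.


step 1: rule r1; match: 0->6, 1->4, 2->1, 3->3, 4->5; deleted nodes 1, 4; deleted edges (4,1,f); (4,3,a); (6,4,f); (6,5,a); (15,4,a); added nodes 16; added edges (6,5,f); (6,16,a); (16,3,f); (16,5,a); result: nodes: 3:c2, 5:c1, 6:app, 9:c4, 10:app, 12:c3, 13:app, 14:c1, 15:app, 16:app edges: (6,5,f); (6,16,a); (10,6,a); (10,9,f); (13,10,f); (13,12,a); (15,14,f); (16,3,f); (16,5,a)
step 2: rule r1; match: 0->13, 1->10, 2->9, 3->6, 4->12; deleted nodes 9, 10; deleted edges (10,6,a); (10,9,f); (13,10,f); (13,12,a); added nodes 17; added edges (13,12,f); (13,17,a); (17,6,f); (17,12,a); result: nodes: 3:c2, 5:c1, 6:app, 12:c3, 13:app, 14:c1, 15:app, 16:app, 17:app edges: (6,5,f); (6,16,a); (13,12,f); (13,17,a); (15,14,f); (16,3,f); (16,5,a); (17,6,f); (17,12,a)
final:
nodes: 3:c2, 5:c1, 6:app, 12:c3, 13:app, 14:c1, 15:app, 16:app, 17:app
edges: (6,5,f); (6,16,a); (13,12,f); (13,17,a); (15,14,f); (16,3,f); (16,5,a); (17,6,f); (17,12,a)


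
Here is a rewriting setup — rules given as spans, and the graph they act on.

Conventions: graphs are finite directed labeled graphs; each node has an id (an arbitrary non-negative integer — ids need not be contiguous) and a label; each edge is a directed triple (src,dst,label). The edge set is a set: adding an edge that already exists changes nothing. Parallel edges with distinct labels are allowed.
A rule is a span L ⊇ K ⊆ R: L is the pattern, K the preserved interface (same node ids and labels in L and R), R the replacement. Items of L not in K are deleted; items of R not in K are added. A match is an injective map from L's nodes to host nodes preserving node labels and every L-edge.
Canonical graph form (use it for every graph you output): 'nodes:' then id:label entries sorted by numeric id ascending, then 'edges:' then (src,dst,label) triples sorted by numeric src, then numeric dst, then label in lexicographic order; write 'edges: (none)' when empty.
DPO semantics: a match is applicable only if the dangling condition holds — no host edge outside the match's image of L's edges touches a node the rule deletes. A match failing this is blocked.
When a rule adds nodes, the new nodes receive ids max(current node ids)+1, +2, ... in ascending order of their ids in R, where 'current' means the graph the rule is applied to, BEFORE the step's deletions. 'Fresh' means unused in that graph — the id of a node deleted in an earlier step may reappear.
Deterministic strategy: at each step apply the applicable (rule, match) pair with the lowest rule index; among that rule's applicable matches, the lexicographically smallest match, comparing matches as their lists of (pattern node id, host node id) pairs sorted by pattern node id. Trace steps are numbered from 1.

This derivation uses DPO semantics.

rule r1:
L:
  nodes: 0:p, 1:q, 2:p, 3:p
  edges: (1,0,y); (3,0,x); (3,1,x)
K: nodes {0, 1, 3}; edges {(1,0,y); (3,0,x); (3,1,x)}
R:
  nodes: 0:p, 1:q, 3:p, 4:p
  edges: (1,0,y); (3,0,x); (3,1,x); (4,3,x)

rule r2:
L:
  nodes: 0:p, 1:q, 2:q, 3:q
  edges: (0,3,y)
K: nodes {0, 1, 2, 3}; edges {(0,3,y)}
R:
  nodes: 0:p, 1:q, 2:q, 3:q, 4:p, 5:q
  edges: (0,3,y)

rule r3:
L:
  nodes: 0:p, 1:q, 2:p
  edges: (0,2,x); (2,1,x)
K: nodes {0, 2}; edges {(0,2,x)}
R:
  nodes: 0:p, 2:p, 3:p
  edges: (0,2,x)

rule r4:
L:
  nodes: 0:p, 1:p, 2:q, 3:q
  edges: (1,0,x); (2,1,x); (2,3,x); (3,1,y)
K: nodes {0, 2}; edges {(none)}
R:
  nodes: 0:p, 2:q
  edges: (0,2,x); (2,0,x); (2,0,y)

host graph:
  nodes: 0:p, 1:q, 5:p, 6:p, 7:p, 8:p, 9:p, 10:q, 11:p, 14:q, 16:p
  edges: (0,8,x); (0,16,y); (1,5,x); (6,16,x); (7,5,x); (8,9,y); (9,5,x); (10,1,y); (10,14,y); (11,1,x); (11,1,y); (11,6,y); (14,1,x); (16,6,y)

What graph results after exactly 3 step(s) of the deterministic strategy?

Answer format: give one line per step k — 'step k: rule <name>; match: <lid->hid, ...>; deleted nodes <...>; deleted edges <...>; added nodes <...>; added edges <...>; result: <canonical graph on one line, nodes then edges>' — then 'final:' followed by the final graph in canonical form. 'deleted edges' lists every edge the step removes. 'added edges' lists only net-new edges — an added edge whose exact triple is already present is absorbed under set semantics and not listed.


step 1: rule r2; match: 0->11, 1->10, 2->14, 3->1; deleted nodes (none); deleted edges (none); added nodes 17, 18; added edges (none); result: nodes: 0:p, 1:q, 5:p, 6:p, 7:p, 8:p, 9:p, 10:q, 11:p, 14:q, 16:p, 17:p, 18:q edges: (0,8,x); (0,16,y); (1,5,x); (6,16,x); (7,5,x); (8,9,y); (9,5,x); (10,1,y); (10,14,y); (11,1,x); (11,1,y); (11,6,y); (14,1,x); (16,6,y)
step 2: rule r2; match: 0->11, 1->10, 2->14, 3->1; deleted nodes (none); deleted edges (none); added nodes 19, 20; added edges (none); result: nodes: 0:p, 1:q, 5:p, 6:p, 7:p, 8:p, 9:p, 10:q, 11:p, 14:q, 16:p, 17:p, 18:q, 19:p, 20:q edges: (0,8,x); (0,16,y); (1,5,x); (6,16,x); (7,5,x); (8,9,y); (9,5,x); (10,1,y); (10,14,y); (11,1,x); (11,1,y); (11,6,y); (14,1,x); (16,6,y)
step 3: rule r2; match: 0->11, 1->10, 2->14, 3->1; deleted nodes (none); deleted edges (none); added nodes 21, 22; added edges (none); result: nodes: 0:p, 1:q, 5:p, 6:p, 7:p, 8:p, 9:p, 10:q, 11:p, 14:q, 16:p, 17:p, 18:q, 19:p, 20:q, 21:p, 22:q edges: (0,8,x); (0,16,y); (1,5,x); (6,16,x); (7,5,x); (8,9,y); (9,5,x); (10,1,y); (10,14,y); (11,1,x); (11,1,y); (11,6,y); (14,1,x); (16,6,y)
final:
nodes: 0:p, 1:q, 5:p, 6:p, 7:p, 8:p, 9:p, 10:q, 11:p, 14:q, 16:p, 17:p, 18:q, 19:p, 20:q, 21:p, 22:q
edges: (0,8,x); (0,16,y); (1,5,x); (6,16,x); (7,5,x); (8,9,y); (9,5,x); (10,1,y); (10,14,y); (11,1,x); (11,1,y); (11,6,y); (14,1,x); (16,6,y)
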